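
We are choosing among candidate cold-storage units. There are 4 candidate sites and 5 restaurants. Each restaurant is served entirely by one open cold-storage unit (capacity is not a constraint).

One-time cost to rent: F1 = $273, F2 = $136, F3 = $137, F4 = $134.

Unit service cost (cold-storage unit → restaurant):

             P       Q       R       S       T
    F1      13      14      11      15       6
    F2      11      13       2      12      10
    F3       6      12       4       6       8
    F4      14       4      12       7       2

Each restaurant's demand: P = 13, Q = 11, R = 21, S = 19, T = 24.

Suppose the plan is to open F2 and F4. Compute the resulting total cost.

Total cost: 680

Each restaurant is assigned to its cheapest site among the open ones.
{F2, F4}: P→F2 11·13=143, Q→F4 4·11=44, R→F2 2·21=42, S→F4 7·19=133, T→F4 2·24=48. Service 410; fixed 270; total 680.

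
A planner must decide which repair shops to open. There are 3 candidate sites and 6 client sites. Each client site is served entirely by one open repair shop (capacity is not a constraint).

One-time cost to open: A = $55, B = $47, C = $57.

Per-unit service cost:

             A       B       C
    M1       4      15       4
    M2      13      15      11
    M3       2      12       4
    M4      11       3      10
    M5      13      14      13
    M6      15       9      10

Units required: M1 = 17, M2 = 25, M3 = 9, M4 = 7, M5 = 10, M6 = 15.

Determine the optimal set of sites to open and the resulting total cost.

Open B and C; minimum total cost 769.

For any fixed open set, each client site goes to its cheapest open site; total = fixed + service.
{B, C}: M1→C 4·17=68, M2→C 11·25=275, M3→C 4·9=36, M4→B 3·7=21, M5→C 13·10=130, M6→B 9·15=135. Service 665; fixed 104; total 769.
{C}: service 729 + fixed 57 = 786
{A, B}: service 697 + fixed 102 = 799
{A, B, C}: service 647 + fixed 159 = 806
No other subset beats 769.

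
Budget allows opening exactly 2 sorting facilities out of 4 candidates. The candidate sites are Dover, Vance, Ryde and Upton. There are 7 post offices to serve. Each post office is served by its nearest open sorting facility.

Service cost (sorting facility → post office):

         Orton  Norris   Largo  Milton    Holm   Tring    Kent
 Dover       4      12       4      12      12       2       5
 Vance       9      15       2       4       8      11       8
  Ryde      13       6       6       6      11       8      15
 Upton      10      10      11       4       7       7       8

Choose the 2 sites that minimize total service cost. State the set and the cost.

With exactly 2 open, each post office uses its cheapest among the chosen.
{Dover, Upton}: Orton→Dover 4, Norris→Upton 10, Largo→Dover 4, Milton→Upton 4, Holm→Upton 7, Tring→Dover 2, Kent→Dover 5. Service cost 36.
{Dover, Vance}: service cost 37
{Dover, Ryde}: service cost 38
Among all 6 size-2 choices, {Dover, Upton} is lowest.

Choose Dover and Upton; total service cost 36.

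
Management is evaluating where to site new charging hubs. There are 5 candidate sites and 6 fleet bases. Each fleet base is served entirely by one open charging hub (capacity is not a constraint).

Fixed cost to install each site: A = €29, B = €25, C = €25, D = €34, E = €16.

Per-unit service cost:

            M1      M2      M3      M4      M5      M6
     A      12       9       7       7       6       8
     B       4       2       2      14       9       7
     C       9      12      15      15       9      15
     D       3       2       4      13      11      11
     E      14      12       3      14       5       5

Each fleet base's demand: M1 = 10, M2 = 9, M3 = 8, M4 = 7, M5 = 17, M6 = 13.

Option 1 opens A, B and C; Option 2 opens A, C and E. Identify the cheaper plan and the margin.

Option 1 is cheaper by 69.

Option 1: {A, B, C}: M1→B 4·10=40, M2→B 2·9=18, M3→B 2·8=16, M4→A 7·7=49, M5→A 6·17=102, M6→B 7·13=91. Service 316; fixed 79; total 395.
Option 2: {A, C, E}: M1→C 9·10=90, M2→A 9·9=81, M3→E 3·8=24, M4→A 7·7=49, M5→E 5·17=85, M6→E 5·13=65. Service 394; fixed 70; total 464.
Difference: |395 − 464| = 69.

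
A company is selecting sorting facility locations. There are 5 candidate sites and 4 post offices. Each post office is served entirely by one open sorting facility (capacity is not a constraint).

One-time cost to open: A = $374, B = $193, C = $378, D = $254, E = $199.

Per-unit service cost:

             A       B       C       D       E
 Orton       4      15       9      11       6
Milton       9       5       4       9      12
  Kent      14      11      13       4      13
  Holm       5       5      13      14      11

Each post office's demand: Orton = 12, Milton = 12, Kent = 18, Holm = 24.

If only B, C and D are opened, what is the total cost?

Total cost: 1173

Each post office is assigned to its cheapest site among the open ones.
{B, C, D}: Orton→C 9·12=108, Milton→C 4·12=48, Kent→D 4·18=72, Holm→B 5·24=120. Service 348; fixed 825; total 1173.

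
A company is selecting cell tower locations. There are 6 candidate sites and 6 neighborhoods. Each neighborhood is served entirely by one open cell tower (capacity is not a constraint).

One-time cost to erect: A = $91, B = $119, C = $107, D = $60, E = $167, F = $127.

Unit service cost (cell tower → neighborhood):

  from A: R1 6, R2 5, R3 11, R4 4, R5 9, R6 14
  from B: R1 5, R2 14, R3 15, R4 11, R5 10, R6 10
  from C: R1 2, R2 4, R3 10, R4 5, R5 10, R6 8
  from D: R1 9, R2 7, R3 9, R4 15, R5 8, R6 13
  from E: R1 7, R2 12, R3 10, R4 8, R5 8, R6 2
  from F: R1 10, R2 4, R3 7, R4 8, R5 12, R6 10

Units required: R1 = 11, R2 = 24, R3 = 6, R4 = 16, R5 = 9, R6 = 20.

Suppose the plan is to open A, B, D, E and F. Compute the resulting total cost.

Each neighborhood is assigned to its cheapest site among the open ones.
{A, B, D, E, F}: R1→B 5·11=55, R2→F 4·24=96, R3→F 7·6=42, R4→A 4·16=64, R5→D 8·9=72, R6→E 2·20=40. Service 369; fixed 564; total 933.

Total cost: 933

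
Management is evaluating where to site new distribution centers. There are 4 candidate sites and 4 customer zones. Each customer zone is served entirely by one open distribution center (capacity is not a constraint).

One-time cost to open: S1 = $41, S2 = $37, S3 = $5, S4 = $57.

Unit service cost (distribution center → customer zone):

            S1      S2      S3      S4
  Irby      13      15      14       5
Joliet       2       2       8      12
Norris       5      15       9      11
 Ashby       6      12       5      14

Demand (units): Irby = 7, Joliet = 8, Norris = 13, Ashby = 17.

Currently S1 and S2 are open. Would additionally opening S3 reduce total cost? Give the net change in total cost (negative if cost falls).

Current service cost with {S1, S2}: 274.
Adding S3: each customer zone re-picks its cheapest; new service cost 257, saving 17.
Extra fixed cost: 5. Net change = 5 − 17 = -12.
(Totals: 352 → 340.)

Yes — net change −12 (cost falls by 12).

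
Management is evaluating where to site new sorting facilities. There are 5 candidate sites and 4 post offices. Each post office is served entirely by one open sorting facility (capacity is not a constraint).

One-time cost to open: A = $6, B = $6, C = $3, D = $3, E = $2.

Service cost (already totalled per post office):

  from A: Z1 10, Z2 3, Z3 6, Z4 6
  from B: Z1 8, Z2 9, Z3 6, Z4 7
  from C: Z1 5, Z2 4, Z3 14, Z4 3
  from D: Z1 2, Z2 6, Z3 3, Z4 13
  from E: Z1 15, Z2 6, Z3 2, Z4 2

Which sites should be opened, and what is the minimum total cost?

Open D and E; minimum total cost 17.

For any fixed open set, each post office goes to its cheapest open site; total = fixed + service.
{D, E}: Z1→D 2, Z2→D 6, Z3→E 2, Z4→E 2. Service 12; fixed 5; total 17.
{C, D}: service 12 + fixed 6 = 18
{C, D, E}: Z1→D 2, Z2→C 4, Z3→E 2, Z4→E 2. Service 10; fixed 8; total 18.
{A, B, C, D, E}: service 9 + fixed 20 = 29
No other subset beats 17.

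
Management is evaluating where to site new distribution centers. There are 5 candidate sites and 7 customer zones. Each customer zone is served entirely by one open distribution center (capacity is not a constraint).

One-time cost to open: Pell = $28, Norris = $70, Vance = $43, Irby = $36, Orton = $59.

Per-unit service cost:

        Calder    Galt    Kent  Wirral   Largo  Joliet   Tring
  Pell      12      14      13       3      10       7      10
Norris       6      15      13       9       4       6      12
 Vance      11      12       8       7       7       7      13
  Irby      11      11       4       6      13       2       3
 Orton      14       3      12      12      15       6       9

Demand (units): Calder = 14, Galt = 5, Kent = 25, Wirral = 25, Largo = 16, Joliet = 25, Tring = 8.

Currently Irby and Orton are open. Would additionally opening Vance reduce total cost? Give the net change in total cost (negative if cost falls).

Current service cost with {Irby, Orton}: 701.
Adding Vance: each customer zone re-picks its cheapest; new service cost 605, saving 96.
Extra fixed cost: 43. Net change = 43 − 96 = -53.
(Totals: 796 → 743.)

Yes — net change −53 (cost falls by 53).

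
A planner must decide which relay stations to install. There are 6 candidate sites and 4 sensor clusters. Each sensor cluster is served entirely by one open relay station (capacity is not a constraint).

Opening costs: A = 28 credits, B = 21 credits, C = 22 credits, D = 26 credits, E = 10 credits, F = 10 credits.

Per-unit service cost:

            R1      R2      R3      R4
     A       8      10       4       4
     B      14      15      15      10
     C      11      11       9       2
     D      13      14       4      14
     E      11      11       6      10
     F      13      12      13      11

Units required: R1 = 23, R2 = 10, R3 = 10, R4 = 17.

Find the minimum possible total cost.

For any fixed open set, each sensor cluster goes to its cheapest open site; total = fixed + service.
{A, C}: R1→A 8·23=184, R2→A 10·10=100, R3→A 4·10=40, R4→C 2·17=34. Service 358; fixed 50; total 408.
{A, C, E}: R1→A 8·23=184, R2→A 10·10=100, R3→A 4·10=40, R4→C 2·17=34. Service 358; fixed 60; total 418.
{A, C, F}: service 358 + fixed 60 = 418
{A, B, C, D, E, F}: service 358 + fixed 117 = 475
No other subset beats 408.

Minimum total cost: 408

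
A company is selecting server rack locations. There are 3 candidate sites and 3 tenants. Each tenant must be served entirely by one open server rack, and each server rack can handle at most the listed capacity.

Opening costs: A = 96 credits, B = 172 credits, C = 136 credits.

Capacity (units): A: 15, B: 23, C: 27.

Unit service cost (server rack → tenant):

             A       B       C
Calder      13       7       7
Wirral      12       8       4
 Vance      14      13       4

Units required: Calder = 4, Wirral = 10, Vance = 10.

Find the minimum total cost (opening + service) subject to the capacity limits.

Open {C}: Calder→C 7·4=28, Wirral→C 4·10=40, Vance→C 4·10=40.
Loads: C carries 24/27. Service 108; fixed 136; total 244.
Next best feasible plan costs 340.

Minimum total cost: 244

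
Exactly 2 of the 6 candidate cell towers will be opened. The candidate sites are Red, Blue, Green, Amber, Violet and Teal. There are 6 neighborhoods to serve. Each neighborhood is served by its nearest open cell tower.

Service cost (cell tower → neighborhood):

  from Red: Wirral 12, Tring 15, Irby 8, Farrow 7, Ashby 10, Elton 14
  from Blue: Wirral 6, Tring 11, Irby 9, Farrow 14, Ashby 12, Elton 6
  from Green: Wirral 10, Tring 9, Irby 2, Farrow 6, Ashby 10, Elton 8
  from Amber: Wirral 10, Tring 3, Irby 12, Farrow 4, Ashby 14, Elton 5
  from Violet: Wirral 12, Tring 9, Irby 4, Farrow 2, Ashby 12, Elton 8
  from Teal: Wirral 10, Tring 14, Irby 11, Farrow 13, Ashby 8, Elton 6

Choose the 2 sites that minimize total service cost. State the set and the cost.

Choose Green and Amber; total service cost 34.

With exactly 2 open, each neighborhood uses its cheapest among the chosen.
{Green, Amber}: Wirral→Green 10, Tring→Amber 3, Irby→Green 2, Farrow→Amber 4, Ashby→Green 10, Elton→Amber 5. Service cost 34.
{Amber, Violet}: service cost 36
{Blue, Green}: service cost 39
Among all 15 size-2 choices, {Green, Amber} is lowest.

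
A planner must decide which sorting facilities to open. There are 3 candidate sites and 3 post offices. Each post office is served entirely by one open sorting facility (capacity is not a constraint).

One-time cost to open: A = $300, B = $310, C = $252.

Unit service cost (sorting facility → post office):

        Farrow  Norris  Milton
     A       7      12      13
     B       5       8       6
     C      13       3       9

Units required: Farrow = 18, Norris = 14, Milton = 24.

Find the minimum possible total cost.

Minimum total cost: 656

For any fixed open set, each post office goes to its cheapest open site; total = fixed + service.
{B}: Farrow→B 5·18=90, Norris→B 8·14=112, Milton→B 6·24=144. Service 346; fixed 310; total 656.
{C}: Farrow→C 13·18=234, Norris→C 3·14=42, Milton→C 9·24=216. Service 492; fixed 252; total 744.
{B, C}: service 276 + fixed 562 = 838
{A, B, C}: Farrow→B 5·18=90, Norris→C 3·14=42, Milton→B 6·24=144. Service 276; fixed 862; total 1138.
No other subset beats 656.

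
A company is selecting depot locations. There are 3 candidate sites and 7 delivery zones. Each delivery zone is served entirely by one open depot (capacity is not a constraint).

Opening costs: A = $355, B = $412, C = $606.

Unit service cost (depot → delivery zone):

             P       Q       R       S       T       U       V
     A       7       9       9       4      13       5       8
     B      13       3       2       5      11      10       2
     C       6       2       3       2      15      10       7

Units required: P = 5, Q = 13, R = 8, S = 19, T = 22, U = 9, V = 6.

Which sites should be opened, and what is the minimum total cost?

For any fixed open set, each delivery zone goes to its cheapest open site; total = fixed + service.
{B}: P→B 13·5=65, Q→B 3·13=39, R→B 2·8=16, S→B 5·19=95, T→B 11·22=242, U→B 10·9=90, V→B 2·6=12. Service 559; fixed 412; total 971.
{A}: P→A 7·5=35, Q→A 9·13=117, R→A 9·8=72, S→A 4·19=76, T→A 13·22=286, U→A 5·9=45, V→A 8·6=48. Service 679; fixed 355; total 1034.
{C}: P→C 6·5=30, Q→C 2·13=26, R→C 3·8=24, S→C 2·19=38, T→C 15·22=330, U→C 10·9=90, V→C 7·6=42. Service 580; fixed 606; total 1186.
{A, B, C}: service 409 + fixed 1373 = 1782
(All 7 nonempty subsets were checked; B only is lowest.)

Open B only; minimum total cost 971.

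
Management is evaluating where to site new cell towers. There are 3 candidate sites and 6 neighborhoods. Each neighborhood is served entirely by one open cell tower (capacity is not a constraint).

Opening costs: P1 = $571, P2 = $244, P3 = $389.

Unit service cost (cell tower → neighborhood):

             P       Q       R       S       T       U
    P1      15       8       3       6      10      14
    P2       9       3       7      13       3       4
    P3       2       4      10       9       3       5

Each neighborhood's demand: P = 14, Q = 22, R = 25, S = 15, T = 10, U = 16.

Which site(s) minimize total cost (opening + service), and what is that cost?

Open P2 only; minimum total cost 900.

For any fixed open set, each neighborhood goes to its cheapest open site; total = fixed + service.
{P2}: P→P2 9·14=126, Q→P2 3·22=66, R→P2 7·25=175, S→P2 13·15=195, T→P2 3·10=30, U→P2 4·16=64. Service 656; fixed 244; total 900.
{P3}: P→P3 2·14=28, Q→P3 4·22=88, R→P3 10·25=250, S→P3 9·15=135, T→P3 3·10=30, U→P3 5·16=80. Service 611; fixed 389; total 1000.
{P2, P3}: service 498 + fixed 633 = 1131
{P1, P2, P3}: P→P3 2·14=28, Q→P2 3·22=66, R→P1 3·25=75, S→P1 6·15=90, T→P2 3·10=30, U→P2 4·16=64. Service 353; fixed 1204; total 1557.
No other subset beats 900.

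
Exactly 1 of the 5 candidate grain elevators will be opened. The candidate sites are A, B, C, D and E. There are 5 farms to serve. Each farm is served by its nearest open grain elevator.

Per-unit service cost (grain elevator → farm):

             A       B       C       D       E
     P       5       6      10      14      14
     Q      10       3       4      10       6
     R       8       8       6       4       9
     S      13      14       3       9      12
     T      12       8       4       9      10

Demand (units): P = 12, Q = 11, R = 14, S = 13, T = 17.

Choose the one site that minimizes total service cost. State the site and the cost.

Choose C only; total service cost 355.

With exactly 1 open, each farm uses its cheapest among the chosen.
{C}: P→C 10·12=120, Q→C 4·11=44, R→C 6·14=84, S→C 3·13=39, T→C 4·17=68. Service cost 355.
{B}: service cost 535
{D}: service cost 604
Among all 5 size-1 choices, {C} is lowest.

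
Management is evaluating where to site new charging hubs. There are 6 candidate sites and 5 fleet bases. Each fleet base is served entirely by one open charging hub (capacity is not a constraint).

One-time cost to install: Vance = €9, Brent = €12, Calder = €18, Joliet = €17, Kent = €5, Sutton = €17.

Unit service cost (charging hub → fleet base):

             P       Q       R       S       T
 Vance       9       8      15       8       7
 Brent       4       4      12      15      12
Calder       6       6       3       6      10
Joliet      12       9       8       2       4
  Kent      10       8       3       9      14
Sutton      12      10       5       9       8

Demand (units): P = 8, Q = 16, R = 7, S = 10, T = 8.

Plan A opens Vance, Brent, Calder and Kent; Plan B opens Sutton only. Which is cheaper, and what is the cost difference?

Plan A is cheaper by 185.

Plan A: {Vance, Brent, Calder, Kent}: P→Brent 4·8=32, Q→Brent 4·16=64, R→Calder 3·7=21, S→Calder 6·10=60, T→Vance 7·8=56. Service 233; fixed 44; total 277.
Plan B: {Sutton}: P→Sutton 12·8=96, Q→Sutton 10·16=160, R→Sutton 5·7=35, S→Sutton 9·10=90, T→Sutton 8·8=64. Service 445; fixed 17; total 462.
Difference: |277 − 462| = 185.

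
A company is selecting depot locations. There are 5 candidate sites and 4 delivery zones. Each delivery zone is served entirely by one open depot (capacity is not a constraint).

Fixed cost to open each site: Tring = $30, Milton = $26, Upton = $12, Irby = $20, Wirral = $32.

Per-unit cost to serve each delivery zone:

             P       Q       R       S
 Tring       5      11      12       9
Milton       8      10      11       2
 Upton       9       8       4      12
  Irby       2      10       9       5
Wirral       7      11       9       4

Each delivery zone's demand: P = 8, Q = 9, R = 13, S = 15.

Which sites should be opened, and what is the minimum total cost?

For any fixed open set, each delivery zone goes to its cheapest open site; total = fixed + service.
{Milton, Upton, Irby}: P→Irby 2·8=16, Q→Upton 8·9=72, R→Upton 4·13=52, S→Milton 2·15=30. Service 170; fixed 58; total 228.
{Upton, Irby}: service 215 + fixed 32 = 247
{Milton, Upton}: P→Milton 8·8=64, Q→Upton 8·9=72, R→Upton 4·13=52, S→Milton 2·15=30. Service 218; fixed 38; total 256.
{Tring, Milton, Upton, Irby, Wirral}: service 170 + fixed 120 = 290
No other subset beats 228.

Open Milton, Upton and Irby; minimum total cost 228.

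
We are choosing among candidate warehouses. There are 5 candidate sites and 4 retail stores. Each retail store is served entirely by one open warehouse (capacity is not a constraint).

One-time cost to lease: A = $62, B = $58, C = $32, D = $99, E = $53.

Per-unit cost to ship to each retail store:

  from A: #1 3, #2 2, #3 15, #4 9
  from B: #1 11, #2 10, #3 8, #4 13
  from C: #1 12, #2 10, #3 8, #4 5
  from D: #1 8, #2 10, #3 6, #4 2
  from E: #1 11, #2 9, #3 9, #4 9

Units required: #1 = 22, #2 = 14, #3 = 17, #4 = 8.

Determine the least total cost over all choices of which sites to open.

For any fixed open set, each retail store goes to its cheapest open site; total = fixed + service.
{A, C}: #1→A 3·22=66, #2→A 2·14=28, #3→C 8·17=136, #4→C 5·8=40. Service 270; fixed 94; total 364.
{A, D}: service 212 + fixed 161 = 373
{A, C, D}: service 212 + fixed 193 = 405
{A, B, C, D, E}: #1→A 3·22=66, #2→A 2·14=28, #3→D 6·17=102, #4→D 2·8=16. Service 212; fixed 304; total 516.
No other subset beats 364.

Minimum total cost: 364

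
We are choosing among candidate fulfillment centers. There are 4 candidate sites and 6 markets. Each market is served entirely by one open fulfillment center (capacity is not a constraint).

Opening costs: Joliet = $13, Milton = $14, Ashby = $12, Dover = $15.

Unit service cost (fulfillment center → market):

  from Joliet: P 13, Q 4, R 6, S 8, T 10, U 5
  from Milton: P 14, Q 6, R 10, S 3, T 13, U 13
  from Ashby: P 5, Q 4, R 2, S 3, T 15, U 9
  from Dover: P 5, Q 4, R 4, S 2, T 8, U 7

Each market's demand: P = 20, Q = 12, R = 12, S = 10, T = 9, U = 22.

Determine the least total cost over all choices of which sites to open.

Minimum total cost: 414

For any fixed open set, each market goes to its cheapest open site; total = fixed + service.
{Joliet, Ashby, Dover}: P→Ashby 5·20=100, Q→Joliet 4·12=48, R→Ashby 2·12=24, S→Dover 2·10=20, T→Dover 8·9=72, U→Joliet 5·22=110. Service 374; fixed 40; total 414.
{Joliet, Dover}: P→Dover 5·20=100, Q→Joliet 4·12=48, R→Dover 4·12=48, S→Dover 2·10=20, T→Dover 8·9=72, U→Joliet 5·22=110. Service 398; fixed 28; total 426.
{Joliet, Ashby}: service 402 + fixed 25 = 427
{Joliet, Milton, Ashby, Dover}: service 374 + fixed 54 = 428
No other subset beats 414.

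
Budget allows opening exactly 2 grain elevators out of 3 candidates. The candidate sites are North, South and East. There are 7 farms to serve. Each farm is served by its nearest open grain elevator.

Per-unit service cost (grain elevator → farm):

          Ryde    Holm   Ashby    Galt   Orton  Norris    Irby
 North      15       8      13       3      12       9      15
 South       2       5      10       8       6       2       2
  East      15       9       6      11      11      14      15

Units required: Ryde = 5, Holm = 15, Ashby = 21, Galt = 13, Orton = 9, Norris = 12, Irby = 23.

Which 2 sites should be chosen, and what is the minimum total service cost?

Choose South and East; total service cost 439.

With exactly 2 open, each farm uses its cheapest among the chosen.
{South, East}: Ryde→South 2·5=10, Holm→South 5·15=75, Ashby→East 6·21=126, Galt→South 8·13=104, Orton→South 6·9=54, Norris→South 2·12=24, Irby→South 2·23=46. Service cost 439.
{North, South}: service cost 458
{North, East}: service cost 912
Among all 3 size-2 choices, {South, East} is lowest.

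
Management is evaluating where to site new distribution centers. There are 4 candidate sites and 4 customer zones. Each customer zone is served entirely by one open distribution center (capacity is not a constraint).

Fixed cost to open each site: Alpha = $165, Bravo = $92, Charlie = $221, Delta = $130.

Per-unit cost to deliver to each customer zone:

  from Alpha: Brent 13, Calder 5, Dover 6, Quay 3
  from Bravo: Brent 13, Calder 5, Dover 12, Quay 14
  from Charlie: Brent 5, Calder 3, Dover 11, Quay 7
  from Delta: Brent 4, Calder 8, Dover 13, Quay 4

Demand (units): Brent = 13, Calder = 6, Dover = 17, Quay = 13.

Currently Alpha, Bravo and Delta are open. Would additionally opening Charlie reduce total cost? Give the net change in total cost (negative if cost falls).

No — net change +209 (cost rises by 209).

Current service cost with {Alpha, Bravo, Delta}: 223.
Adding Charlie: each customer zone re-picks its cheapest; new service cost 211, saving 12.
Extra fixed cost: 221. Net change = 221 − 12 = 209.
(Totals: 610 → 819.)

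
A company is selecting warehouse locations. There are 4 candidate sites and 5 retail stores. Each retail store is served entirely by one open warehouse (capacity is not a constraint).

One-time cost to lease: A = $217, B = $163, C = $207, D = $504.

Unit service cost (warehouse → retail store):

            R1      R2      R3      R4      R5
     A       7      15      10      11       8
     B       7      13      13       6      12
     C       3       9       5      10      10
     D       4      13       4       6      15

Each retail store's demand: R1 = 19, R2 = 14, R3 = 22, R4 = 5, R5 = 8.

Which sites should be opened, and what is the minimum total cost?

For any fixed open set, each retail store goes to its cheapest open site; total = fixed + service.
{C}: R1→C 3·19=57, R2→C 9·14=126, R3→C 5·22=110, R4→C 10·5=50, R5→C 10·8=80. Service 423; fixed 207; total 630.
{B, C}: R1→C 3·19=57, R2→C 9·14=126, R3→C 5·22=110, R4→B 6·5=30, R5→C 10·8=80. Service 403; fixed 370; total 773.
{A, C}: service 407 + fixed 424 = 831
{A, B, C, D}: service 365 + fixed 1091 = 1456
No other subset beats 630.

Open C only; minimum total cost 630.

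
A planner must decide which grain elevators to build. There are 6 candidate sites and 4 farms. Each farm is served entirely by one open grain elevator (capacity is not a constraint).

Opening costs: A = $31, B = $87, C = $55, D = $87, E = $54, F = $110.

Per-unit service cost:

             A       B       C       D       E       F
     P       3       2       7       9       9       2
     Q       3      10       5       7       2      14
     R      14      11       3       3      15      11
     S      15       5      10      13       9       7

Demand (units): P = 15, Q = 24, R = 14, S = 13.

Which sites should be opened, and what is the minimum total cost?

Open A and C; minimum total cost 375.

For any fixed open set, each farm goes to its cheapest open site; total = fixed + service.
{A, C}: P→A 3·15=45, Q→A 3·24=72, R→C 3·14=42, S→C 10·13=130. Service 289; fixed 86; total 375.
{B, C, E}: service 185 + fixed 196 = 381
{A, B, C}: P→B 2·15=30, Q→A 3·24=72, R→C 3·14=42, S→B 5·13=65. Service 209; fixed 173; total 382.
{A, B, C, D, E, F}: service 185 + fixed 424 = 609
No other subset beats 375.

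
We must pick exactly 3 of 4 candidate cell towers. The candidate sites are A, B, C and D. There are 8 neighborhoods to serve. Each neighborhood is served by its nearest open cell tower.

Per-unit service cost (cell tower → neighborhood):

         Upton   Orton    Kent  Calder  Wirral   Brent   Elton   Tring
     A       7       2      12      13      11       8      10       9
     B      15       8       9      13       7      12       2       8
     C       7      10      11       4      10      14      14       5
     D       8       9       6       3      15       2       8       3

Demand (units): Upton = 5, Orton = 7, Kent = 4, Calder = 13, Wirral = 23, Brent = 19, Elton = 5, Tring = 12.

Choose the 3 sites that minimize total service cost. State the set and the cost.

With exactly 3 open, each neighborhood uses its cheapest among the chosen.
{A, B, D}: Upton→A 7·5=35, Orton→A 2·7=14, Kent→D 6·4=24, Calder→D 3·13=39, Wirral→B 7·23=161, Brent→D 2·19=38, Elton→B 2·5=10, Tring→D 3·12=36. Service cost 357.
{B, C, D}: service cost 399
{A, C, D}: service cost 456
Among all 4 size-3 choices, {A, B, D} is lowest.

Choose A, B and D; total service cost 357.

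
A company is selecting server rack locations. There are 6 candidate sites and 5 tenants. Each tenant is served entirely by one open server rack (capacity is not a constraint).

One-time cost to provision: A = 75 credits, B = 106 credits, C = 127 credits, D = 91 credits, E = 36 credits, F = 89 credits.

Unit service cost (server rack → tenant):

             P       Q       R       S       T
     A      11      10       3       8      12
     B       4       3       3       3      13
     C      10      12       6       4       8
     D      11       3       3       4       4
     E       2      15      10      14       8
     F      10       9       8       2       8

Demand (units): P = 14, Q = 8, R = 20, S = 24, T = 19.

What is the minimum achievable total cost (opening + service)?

For any fixed open set, each tenant goes to its cheapest open site; total = fixed + service.
{D, E}: P→E 2·14=28, Q→D 3·8=24, R→D 3·20=60, S→D 4·24=96, T→D 4·19=76. Service 284; fixed 127; total 411.
{D, E, F}: service 236 + fixed 216 = 452
{B, E}: service 336 + fixed 142 = 478
{A, B, C, D, E, F}: service 236 + fixed 524 = 760
No other subset beats 411.

Minimum total cost: 411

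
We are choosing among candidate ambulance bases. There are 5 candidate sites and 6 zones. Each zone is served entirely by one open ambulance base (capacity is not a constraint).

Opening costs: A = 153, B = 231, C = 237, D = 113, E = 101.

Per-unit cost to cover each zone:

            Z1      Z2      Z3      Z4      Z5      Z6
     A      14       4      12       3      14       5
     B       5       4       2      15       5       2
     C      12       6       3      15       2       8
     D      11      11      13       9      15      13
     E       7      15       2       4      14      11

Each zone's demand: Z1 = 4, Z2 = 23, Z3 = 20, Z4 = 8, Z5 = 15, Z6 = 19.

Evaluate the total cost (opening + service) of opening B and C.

Total cost: 808

Each zone is assigned to its cheapest site among the open ones.
{B, C}: Z1→B 5·4=20, Z2→B 4·23=92, Z3→B 2·20=40, Z4→B 15·8=120, Z5→C 2·15=30, Z6→B 2·19=38. Service 340; fixed 468; total 808.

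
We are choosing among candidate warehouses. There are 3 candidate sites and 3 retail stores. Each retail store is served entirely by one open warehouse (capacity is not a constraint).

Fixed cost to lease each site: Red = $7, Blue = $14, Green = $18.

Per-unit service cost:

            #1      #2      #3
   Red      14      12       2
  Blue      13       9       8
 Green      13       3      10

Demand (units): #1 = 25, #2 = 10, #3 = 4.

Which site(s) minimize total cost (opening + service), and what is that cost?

For any fixed open set, each retail store goes to its cheapest open site; total = fixed + service.
{Red, Green}: #1→Green 13·25=325, #2→Green 3·10=30, #3→Red 2·4=8. Service 363; fixed 25; total 388.
{Red, Blue, Green}: #1→Blue 13·25=325, #2→Green 3·10=30, #3→Red 2·4=8. Service 363; fixed 39; total 402.
{Green}: service 395 + fixed 18 = 413
{Red}: service 478 + fixed 7 = 485
(All 7 nonempty subsets were checked; Red and Green is lowest.)

Open Red and Green; minimum total cost 388.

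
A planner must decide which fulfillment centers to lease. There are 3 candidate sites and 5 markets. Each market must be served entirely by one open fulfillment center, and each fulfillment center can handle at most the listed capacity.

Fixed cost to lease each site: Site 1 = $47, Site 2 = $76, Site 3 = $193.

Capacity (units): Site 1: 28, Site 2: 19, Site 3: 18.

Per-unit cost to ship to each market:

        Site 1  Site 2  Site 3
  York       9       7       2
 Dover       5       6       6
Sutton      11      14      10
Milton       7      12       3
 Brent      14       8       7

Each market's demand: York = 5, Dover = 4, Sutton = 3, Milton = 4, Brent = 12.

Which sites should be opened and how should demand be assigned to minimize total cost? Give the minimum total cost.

Open {Site 1, Site 2}: York→Site 2 7·5=35, Dover→Site 1 5·4=20, Sutton→Site 1 11·3=33, Milton→Site 1 7·4=28, Brent→Site 2 8·12=96.
Loads: Site 1 carries 11/28, Site 2 carries 17/19. Service 212; fixed 123; total 335.
Next best feasible plan costs 341.

Minimum total cost: 335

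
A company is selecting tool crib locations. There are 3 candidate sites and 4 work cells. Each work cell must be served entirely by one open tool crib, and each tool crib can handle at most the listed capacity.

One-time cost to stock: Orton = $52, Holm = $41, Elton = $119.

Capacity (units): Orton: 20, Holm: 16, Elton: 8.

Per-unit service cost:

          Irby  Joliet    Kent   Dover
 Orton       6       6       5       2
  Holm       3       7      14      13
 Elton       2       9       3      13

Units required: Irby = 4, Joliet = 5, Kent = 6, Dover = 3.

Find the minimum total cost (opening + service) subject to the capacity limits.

Minimum total cost: 142

Open {Orton}: Irby→Orton 6·4=24, Joliet→Orton 6·5=30, Kent→Orton 5·6=30, Dover→Orton 2·3=6.
Loads: Orton carries 18/20. Service 90; fixed 52; total 142.
Next best feasible plan costs 171.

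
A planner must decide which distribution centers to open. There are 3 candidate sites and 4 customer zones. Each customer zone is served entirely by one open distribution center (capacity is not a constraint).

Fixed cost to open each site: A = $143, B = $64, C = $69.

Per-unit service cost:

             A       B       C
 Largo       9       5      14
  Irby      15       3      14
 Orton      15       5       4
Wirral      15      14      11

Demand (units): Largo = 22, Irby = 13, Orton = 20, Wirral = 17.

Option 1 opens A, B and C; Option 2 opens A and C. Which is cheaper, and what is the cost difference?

Option 1 is cheaper by 167.

Option 1: {A, B, C}: Largo→B 5·22=110, Irby→B 3·13=39, Orton→C 4·20=80, Wirral→C 11·17=187. Service 416; fixed 276; total 692.
Option 2: {A, C}: Largo→A 9·22=198, Irby→C 14·13=182, Orton→C 4·20=80, Wirral→C 11·17=187. Service 647; fixed 212; total 859.
Difference: |692 − 859| = 167.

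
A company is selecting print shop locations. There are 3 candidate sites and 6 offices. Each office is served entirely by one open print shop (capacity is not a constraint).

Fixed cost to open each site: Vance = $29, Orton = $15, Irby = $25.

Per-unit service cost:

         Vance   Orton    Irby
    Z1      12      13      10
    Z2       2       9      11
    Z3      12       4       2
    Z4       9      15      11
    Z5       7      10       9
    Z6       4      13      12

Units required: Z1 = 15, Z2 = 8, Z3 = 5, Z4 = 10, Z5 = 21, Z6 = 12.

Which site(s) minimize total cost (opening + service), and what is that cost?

Open Vance and Irby; minimum total cost 515.

For any fixed open set, each office goes to its cheapest open site; total = fixed + service.
{Vance, Irby}: Z1→Irby 10·15=150, Z2→Vance 2·8=16, Z3→Irby 2·5=10, Z4→Vance 9·10=90, Z5→Vance 7·21=147, Z6→Vance 4·12=48. Service 461; fixed 54; total 515.
{Vance, Orton, Irby}: service 461 + fixed 69 = 530
{Vance, Orton}: service 501 + fixed 44 = 545
{Orton}: Z1→Orton 13·15=195, Z2→Orton 9·8=72, Z3→Orton 4·5=20, Z4→Orton 15·10=150, Z5→Orton 10·21=210, Z6→Orton 13·12=156. Service 803; fixed 15; total 818.
No other subset beats 515.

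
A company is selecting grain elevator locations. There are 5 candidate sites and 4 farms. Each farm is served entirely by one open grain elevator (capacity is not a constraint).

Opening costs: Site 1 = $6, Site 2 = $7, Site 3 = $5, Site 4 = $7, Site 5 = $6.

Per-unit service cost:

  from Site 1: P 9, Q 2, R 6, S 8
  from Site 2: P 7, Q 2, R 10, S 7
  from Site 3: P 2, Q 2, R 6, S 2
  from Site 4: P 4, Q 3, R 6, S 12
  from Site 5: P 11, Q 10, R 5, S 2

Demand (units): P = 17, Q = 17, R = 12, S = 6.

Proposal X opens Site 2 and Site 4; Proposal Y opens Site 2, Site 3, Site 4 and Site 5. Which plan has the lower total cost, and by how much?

Proposal X: {Site 2, Site 4}: P→Site 4 4·17=68, Q→Site 2 2·17=34, R→Site 4 6·12=72, S→Site 2 7·6=42. Service 216; fixed 14; total 230.
Proposal Y: {Site 2, Site 3, Site 4, Site 5}: P→Site 3 2·17=34, Q→Site 2 2·17=34, R→Site 5 5·12=60, S→Site 3 2·6=12. Service 140; fixed 25; total 165.
Difference: |230 − 165| = 65.

Proposal Y is cheaper by 65.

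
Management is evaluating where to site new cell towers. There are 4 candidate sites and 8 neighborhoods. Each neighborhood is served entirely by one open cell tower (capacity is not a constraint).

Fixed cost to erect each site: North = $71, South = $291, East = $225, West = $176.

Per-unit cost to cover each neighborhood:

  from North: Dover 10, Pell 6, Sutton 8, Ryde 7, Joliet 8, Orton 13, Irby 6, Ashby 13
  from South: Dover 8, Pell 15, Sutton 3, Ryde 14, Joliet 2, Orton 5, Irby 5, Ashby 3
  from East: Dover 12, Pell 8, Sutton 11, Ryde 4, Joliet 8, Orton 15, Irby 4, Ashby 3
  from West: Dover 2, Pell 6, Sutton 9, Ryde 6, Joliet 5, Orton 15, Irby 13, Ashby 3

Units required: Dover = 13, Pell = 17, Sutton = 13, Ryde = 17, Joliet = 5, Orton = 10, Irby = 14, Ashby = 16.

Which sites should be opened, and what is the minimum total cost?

Open North and West; minimum total cost 868.

For any fixed open set, each neighborhood goes to its cheapest open site; total = fixed + service.
{North, West}: Dover→West 2·13=26, Pell→North 6·17=102, Sutton→North 8·13=104, Ryde→West 6·17=102, Joliet→West 5·5=25, Orton→North 13·10=130, Irby→North 6·14=84, Ashby→West 3·16=48. Service 621; fixed 247; total 868.
{North, South}: service 542 + fixed 362 = 904
{South, West}: service 447 + fixed 467 = 914
{North, South, East, West}: Dover→West 2·13=26, Pell→North 6·17=102, Sutton→South 3·13=39, Ryde→East 4·17=68, Joliet→South 2·5=10, Orton→South 5·10=50, Irby→East 4·14=56, Ashby→South 3·16=48. Service 399; fixed 763; total 1162.
No other subset beats 868.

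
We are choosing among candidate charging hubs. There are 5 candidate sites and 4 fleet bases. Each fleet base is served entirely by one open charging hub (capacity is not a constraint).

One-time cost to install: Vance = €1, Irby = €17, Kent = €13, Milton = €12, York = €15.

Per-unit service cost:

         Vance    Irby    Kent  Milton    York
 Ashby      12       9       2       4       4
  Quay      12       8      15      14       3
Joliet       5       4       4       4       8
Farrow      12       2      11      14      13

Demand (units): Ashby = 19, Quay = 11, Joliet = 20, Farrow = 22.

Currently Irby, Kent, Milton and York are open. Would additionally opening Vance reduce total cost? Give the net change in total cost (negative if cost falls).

No — net change +1 (cost rises by 1).

Current service cost with {Irby, Kent, Milton, York}: 195.
Adding Vance: each fleet base re-picks its cheapest; new service cost 195, saving 0.
Extra fixed cost: 1. Net change = 1 − 0 = 1.
(Totals: 252 → 253.)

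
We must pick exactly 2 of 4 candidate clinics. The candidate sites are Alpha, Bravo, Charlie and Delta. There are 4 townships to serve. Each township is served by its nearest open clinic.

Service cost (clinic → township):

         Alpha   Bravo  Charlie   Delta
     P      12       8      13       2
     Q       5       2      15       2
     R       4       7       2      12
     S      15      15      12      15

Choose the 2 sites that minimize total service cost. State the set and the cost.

Choose Charlie and Delta; total service cost 18.

With exactly 2 open, each township uses its cheapest among the chosen.
{Charlie, Delta}: P→Delta 2, Q→Delta 2, R→Charlie 2, S→Charlie 12. Service cost 18.
{Alpha, Delta}: service cost 23
{Bravo, Charlie}: service cost 24
Among all 6 size-2 choices, {Charlie, Delta} is lowest.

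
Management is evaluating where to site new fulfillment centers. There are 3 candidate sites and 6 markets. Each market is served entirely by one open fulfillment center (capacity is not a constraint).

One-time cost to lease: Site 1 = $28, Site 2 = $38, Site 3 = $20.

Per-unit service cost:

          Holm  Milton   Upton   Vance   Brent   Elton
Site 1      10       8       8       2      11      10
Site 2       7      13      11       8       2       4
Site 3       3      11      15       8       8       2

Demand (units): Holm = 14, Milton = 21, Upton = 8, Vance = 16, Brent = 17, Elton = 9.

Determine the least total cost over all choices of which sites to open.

For any fixed open set, each market goes to its cheapest open site; total = fixed + service.
{Site 1, Site 2, Site 3}: Holm→Site 3 3·14=42, Milton→Site 1 8·21=168, Upton→Site 1 8·8=64, Vance→Site 1 2·16=32, Brent→Site 2 2·17=34, Elton→Site 3 2·9=18. Service 358; fixed 86; total 444.
{Site 1, Site 2}: service 432 + fixed 66 = 498
{Site 1, Site 3}: service 460 + fixed 48 = 508
{Site 3}: service 675 + fixed 20 = 695
(All 7 nonempty subsets were checked; Site 1, Site 2 and Site 3 is lowest.)

Minimum total cost: 444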